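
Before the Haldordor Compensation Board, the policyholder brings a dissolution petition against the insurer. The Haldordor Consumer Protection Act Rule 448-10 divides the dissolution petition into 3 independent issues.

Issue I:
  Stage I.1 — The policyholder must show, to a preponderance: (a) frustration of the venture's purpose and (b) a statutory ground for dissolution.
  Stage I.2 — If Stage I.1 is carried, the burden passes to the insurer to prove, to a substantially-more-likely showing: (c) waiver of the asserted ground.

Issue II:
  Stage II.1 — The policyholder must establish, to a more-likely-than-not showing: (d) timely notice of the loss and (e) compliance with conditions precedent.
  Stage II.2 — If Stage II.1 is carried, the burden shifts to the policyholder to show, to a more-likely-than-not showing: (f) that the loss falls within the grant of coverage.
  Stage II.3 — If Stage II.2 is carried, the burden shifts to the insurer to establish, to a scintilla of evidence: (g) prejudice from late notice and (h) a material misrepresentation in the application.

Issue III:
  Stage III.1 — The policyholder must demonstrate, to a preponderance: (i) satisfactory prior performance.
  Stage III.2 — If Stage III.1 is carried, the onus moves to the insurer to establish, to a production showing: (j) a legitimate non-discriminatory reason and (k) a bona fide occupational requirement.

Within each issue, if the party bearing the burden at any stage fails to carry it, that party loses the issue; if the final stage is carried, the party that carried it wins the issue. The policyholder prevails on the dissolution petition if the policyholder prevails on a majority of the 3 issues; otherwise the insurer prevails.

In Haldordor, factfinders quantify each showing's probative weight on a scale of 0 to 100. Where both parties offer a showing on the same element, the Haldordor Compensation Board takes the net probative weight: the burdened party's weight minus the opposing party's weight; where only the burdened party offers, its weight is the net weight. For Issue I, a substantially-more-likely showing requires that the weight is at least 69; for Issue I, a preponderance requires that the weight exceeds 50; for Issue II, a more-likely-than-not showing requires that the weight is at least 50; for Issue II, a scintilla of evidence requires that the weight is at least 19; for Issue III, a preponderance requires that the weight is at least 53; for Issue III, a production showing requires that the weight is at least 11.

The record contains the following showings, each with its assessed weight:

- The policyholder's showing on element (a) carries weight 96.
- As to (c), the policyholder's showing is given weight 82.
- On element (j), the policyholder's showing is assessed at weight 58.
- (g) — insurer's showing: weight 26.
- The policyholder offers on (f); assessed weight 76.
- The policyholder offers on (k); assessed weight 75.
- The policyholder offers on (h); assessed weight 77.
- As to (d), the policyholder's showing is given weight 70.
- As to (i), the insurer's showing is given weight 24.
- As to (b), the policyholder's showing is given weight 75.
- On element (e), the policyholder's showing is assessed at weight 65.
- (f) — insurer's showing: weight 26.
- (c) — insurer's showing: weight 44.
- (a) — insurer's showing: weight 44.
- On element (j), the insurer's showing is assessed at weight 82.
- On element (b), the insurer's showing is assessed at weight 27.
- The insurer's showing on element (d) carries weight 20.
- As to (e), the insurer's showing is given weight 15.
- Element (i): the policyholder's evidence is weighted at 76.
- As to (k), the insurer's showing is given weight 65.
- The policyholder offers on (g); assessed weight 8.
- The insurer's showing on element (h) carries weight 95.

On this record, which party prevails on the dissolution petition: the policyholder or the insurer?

insurer

— Issue I —
Stage I.1 (policyholder, a preponderance, weight exceeds 50): (a) net 96−44=52 > 50 — meets; (b) net 75−27=48 ≤ 50 — fails.
  Not every element is met, so the policyholder fails to carry Stage I.1.
The analysis ends at Stage I.1; the insurer prevails on this issue.
— Issue II —
Stage II.1 (policyholder, a more-likely-than-not showing, weight is at least 50): (d) net 70−20=50 ≥ 50 — meets; (e) net 65−15=50 ≥ 50 — meets.
  All elements met. The policyholder retains the burden for Stage II.2.
Stage II.2 (policyholder, a more-likely-than-not showing, weight is at least 50): (f) net 76−26=50 ≥ 50 — meets.
  All elements met. The burden passes to the insurer.
Stage II.3 (insurer, a scintilla of evidence, weight is at least 19): (g) net 26−8=18 < 19 — fails; (h) net 95−77=18 < 19 — fails.
  The insurer does not carry Stage II.3.
The analysis ends at Stage II.3; the policyholder prevails on this issue.
— Issue III —
Stage III.1 (policyholder, a preponderance, weight is at least 53): (i) net 76−24=52 < 53 — fails.
  Not every element is met, so the policyholder fails to carry Stage III.1.
The analysis ends at Stage III.1; the insurer prevails on this issue.
Per-issue: Issue I → insurer; Issue II → policyholder; Issue III → insurer. The policyholder must prevail on a majority of issues; overall, the insurer prevails.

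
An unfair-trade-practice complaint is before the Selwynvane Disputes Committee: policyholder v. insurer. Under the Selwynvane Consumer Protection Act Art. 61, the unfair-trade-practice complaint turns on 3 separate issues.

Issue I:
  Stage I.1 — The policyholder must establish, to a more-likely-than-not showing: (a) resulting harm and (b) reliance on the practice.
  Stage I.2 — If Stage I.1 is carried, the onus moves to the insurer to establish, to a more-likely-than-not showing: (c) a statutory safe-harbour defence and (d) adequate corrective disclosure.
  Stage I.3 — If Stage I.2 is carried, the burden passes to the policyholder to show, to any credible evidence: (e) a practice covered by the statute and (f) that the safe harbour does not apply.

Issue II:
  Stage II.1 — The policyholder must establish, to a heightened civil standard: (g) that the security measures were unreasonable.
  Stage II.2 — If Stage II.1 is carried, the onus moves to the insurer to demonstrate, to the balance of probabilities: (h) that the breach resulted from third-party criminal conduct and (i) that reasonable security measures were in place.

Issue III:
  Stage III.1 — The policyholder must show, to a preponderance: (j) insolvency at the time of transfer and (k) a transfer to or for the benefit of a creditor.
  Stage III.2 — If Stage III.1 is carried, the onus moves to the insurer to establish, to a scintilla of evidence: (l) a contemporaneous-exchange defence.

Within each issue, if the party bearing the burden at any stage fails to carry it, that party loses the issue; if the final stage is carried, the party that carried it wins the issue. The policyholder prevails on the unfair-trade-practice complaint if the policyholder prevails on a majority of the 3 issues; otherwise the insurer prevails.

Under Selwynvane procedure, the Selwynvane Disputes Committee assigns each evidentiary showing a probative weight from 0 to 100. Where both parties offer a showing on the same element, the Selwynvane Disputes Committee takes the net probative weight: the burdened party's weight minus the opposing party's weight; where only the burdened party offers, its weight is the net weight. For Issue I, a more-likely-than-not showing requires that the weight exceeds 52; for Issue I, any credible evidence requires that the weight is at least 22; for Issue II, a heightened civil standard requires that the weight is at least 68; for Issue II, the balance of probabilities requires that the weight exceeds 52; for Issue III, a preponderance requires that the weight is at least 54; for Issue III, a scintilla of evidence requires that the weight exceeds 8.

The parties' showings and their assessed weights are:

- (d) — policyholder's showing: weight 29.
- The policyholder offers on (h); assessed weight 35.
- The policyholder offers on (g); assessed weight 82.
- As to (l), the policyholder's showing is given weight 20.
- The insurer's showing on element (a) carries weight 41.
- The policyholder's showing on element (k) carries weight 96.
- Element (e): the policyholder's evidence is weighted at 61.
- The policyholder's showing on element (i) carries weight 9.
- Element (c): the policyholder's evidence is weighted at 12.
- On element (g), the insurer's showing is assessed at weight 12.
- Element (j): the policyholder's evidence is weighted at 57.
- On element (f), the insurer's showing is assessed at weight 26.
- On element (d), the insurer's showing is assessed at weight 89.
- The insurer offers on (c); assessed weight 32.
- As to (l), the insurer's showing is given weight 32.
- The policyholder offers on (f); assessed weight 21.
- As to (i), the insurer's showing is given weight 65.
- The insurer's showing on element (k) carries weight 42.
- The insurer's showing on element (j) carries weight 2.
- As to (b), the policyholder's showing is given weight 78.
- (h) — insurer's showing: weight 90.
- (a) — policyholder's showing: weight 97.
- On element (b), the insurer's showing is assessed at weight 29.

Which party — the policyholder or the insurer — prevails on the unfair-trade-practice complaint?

insurer

— Issue I —
Stage I.1 — burden on policyholder; standard: a more-likely-than-not showing (weight exceeds 52).
    (a): 97 − 41 = 56 > 52 [met]
    (b): 78 − 29 = 49 ≤ 52 [not met]
  The policyholder does not carry Stage I.1.
The analysis ends at Stage I.1; the insurer prevails on this issue.
— Issue II —
Stage II.1 (policyholder, a heightened civil standard, weight is at least 68): (g) net 82−12=70 ≥ 68 — meets.
  Stage II.1 is satisfied; the onus moves to the insurer.
Stage II.2 (insurer, the balance of probabilities, weight exceeds 52): (h) net 90−35=55 > 52 — meets; (i) net 65−9=56 > 52 — meets.
  All elements met at the final stage.
Every stage carried; the insurer prevails on this issue.
— Issue III —
Stage III.1 (policyholder, a preponderance, weight is at least 54): (j) net 57−2=55 ≥ 54 — meets; (k) net 96−42=54 ≥ 54 — meets.
  Stage III.1 is satisfied; the onus moves to the insurer.
Stage III.2 (insurer, a scintilla of evidence, weight exceeds 8): (l) net 32−20=12 > 8 — meets.
  The insurer carries the last stage.
All stages carried — the insurer prevails on this issue.
Per-issue: Issue I → insurer; Issue II → insurer; Issue III → insurer. The policyholder must prevail on a majority of issues; overall, the insurer prevails.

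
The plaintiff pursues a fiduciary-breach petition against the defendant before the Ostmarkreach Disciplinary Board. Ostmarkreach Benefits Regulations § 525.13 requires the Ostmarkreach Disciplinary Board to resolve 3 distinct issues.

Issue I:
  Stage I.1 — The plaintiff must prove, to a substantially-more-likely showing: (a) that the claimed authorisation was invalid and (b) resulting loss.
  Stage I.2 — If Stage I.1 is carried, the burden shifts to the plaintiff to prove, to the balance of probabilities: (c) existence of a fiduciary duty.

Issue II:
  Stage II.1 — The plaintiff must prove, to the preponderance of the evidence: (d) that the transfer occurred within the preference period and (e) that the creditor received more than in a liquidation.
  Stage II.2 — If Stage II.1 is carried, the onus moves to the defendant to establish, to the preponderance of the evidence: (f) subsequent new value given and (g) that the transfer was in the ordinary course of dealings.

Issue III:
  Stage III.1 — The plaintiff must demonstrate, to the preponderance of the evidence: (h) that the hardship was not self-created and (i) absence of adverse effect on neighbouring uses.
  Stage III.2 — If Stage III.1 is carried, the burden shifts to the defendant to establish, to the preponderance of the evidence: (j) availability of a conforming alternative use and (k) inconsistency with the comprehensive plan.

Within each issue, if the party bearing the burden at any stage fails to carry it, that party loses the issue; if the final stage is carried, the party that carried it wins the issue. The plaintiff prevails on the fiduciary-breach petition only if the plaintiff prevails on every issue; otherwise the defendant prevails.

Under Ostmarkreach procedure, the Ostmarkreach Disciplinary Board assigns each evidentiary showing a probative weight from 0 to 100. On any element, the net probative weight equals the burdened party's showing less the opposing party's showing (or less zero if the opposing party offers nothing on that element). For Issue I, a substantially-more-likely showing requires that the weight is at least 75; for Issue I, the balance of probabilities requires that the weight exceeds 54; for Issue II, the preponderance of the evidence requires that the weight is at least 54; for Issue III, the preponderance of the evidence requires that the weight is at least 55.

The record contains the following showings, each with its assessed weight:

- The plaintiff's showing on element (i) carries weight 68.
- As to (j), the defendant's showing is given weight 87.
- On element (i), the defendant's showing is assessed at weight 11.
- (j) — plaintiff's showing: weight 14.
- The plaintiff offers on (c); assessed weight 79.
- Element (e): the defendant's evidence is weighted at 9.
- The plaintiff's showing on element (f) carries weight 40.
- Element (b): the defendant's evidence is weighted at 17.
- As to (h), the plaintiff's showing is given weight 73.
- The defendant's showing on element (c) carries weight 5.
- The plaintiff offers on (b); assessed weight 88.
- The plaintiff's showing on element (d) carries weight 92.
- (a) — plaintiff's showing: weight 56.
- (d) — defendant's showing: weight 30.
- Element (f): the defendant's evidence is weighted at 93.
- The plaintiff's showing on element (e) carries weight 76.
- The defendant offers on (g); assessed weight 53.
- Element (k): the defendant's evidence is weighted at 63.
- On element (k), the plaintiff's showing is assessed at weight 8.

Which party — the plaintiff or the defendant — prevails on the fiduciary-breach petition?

defendant

— Issue I —
Stage I.1 (plaintiff, a substantially-more-likely showing, weight is at least 75): (a) 56 < 75 — fails; (b) net 88−17=71 < 75 — fails.
  Stage I.1 not carried; the plaintiff fails its burden.
So the defendant prevails on this issue.
— Issue II —
Stage II.1 — burden on plaintiff; standard: the preponderance of the evidence (weight is at least 54).
    (d): 92 − 30 = 62 ≥ 54 [met]
    (e): 76 − 9 = 67 ≥ 54 [met]
  All elements met. The burden passes to the defendant.
Stage II.2 — burden on defendant; standard: the preponderance of the evidence (weight is at least 54).
    (f): 93 − 40 = 53 < 54 [not met]
    (g): 53 < 54 [not met]
  Stage II.2 not carried; the defendant fails its burden.
The plaintiff prevails on this issue.
— Issue III —
Stage III.1 — burden on plaintiff; standard: the preponderance of the evidence (weight is at least 55).
    (h): 73 ≥ 55 [met]
    (i): 68 − 11 = 57 ≥ 55 [met]
  Stage III.1 is satisfied; the onus moves to the defendant.
Stage III.2 — burden on defendant; standard: the preponderance of the evidence (weight is at least 55).
    (j): 87 − 14 = 73 ≥ 55 [met]
    (k): 63 − 8 = 55 ≥ 55 [met]
  All elements met at the final stage.
With every stage satisfied, the defendant prevails on this issue.
Per-issue: Issue I → defendant; Issue II → plaintiff; Issue III → defendant. The plaintiff must prevail on every issue; overall, the defendant prevails.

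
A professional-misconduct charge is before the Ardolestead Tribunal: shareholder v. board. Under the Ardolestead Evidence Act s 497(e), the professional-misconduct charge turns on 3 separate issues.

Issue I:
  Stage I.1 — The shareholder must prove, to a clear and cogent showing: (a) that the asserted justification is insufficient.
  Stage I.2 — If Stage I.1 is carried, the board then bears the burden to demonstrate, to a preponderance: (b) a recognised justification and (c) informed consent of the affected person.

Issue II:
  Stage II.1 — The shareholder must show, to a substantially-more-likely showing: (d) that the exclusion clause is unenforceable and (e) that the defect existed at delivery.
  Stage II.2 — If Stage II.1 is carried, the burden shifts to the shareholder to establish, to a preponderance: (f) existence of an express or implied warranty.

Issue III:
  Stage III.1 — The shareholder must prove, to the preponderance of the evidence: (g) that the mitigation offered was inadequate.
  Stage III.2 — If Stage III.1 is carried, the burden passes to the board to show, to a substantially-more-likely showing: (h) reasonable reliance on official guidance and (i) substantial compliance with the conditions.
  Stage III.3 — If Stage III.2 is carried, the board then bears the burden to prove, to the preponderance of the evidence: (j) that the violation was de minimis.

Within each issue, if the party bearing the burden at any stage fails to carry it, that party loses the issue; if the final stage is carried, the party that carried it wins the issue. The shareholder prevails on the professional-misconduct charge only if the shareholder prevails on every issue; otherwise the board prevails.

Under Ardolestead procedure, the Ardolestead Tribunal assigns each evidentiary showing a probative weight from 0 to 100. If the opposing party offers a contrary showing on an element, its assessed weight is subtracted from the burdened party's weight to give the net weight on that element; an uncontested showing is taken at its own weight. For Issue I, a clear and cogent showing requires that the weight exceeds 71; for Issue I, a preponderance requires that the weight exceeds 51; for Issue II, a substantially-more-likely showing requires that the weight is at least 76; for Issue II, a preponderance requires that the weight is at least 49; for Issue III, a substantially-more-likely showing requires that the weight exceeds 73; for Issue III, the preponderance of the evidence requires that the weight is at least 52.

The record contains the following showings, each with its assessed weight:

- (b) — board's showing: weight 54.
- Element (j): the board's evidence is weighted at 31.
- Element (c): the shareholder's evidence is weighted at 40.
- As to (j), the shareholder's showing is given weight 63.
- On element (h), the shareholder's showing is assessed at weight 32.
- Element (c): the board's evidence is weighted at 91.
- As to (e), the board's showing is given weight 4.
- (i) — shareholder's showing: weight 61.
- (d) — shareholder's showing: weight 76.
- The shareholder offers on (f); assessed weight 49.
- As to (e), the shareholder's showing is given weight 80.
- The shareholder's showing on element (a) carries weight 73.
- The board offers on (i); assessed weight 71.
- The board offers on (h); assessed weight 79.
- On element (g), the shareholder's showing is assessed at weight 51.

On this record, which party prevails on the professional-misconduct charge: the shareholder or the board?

board

— Issue I —
At Stage I.1 the shareholder must meet a clear and cogent showing (weight exceeds 71): on (a) the weight is 73, which does exceed 71, so (a) meets the standard.
  Stage I.1 is satisfied; the onus moves to the board.
At Stage I.2 the board must meet a preponderance (weight exceeds 51): on (b) the weight is 54, > 51, so (b) meets the standard; on (c) the weight is 91 less the opposing 40 gives net 51, ≤ 51, so (c) does not meet the standard.
  The board does not carry Stage I.2.
The analysis ends at Stage I.2; the shareholder prevails on this issue.
— Issue II —
At Stage II.1 the shareholder must meet a substantially-more-likely showing (weight is at least 76): on (d) the weight is 76, ≥ 76, so (d) meets the standard; on (e) the weight is 80 less the opposing 4 gives net 76, ≥ 76, so (e) meets the standard.
  All elements met. The shareholder retains the burden for Stage II.2.
At Stage II.2 the shareholder must meet a preponderance (weight is at least 49): on (f) the weight is 49, which does reach 49, so (f) meets the standard.
  All elements met at the final stage.
Every stage carried; the shareholder prevails on this issue.
— Issue III —
Stage III.1 (shareholder, the preponderance of the evidence, weight is at least 52): (g) 51 < 52 — fails.
  The shareholder does not carry Stage III.1.
The analysis ends at Stage III.1; the board prevails on this issue.
Per-issue: Issue I → shareholder; Issue II → shareholder; Issue III → board. The shareholder must prevail on every issue; overall, the board prevails.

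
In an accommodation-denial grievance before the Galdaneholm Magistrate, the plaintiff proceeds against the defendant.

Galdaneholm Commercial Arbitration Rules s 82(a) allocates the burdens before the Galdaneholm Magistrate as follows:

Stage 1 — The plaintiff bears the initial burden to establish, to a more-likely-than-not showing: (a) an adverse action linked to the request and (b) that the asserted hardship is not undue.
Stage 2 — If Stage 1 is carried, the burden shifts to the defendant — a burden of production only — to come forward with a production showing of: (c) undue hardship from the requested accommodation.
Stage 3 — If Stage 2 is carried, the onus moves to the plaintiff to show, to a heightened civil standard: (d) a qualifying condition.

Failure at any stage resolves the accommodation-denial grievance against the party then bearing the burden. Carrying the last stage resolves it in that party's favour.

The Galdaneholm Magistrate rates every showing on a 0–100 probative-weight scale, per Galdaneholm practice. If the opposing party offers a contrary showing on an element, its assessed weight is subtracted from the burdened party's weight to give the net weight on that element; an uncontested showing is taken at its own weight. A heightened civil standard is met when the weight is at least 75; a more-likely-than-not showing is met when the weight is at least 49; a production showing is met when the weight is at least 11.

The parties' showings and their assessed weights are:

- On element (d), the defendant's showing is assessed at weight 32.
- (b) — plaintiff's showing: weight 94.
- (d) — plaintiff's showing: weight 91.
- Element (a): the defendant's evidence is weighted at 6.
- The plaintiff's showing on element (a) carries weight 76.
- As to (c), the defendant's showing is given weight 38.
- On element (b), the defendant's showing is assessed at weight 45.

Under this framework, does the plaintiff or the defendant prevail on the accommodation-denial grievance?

Stage 1 — burden on plaintiff; standard: a more-likely-than-not showing (weight is at least 49).
    (a): 76 − 6 = 70 ≥ 49 [met]
    (b): 94 − 45 = 49 ≥ 49 [met]
  Stage 1 carried; the burden shifts to the defendant.
Stage 2 — burden on defendant; standard: a production showing (weight is at least 11).
    (c): 38 ≥ 11 [met]
  All elements met. The burden passes to the plaintiff.
Stage 3 — burden on plaintiff; standard: a heightened civil standard (weight is at least 75).
    (d): 91 − 32 = 59 < 75 [not met]
  Not every element is met, so the plaintiff fails to carry Stage 3.
The analysis ends at Stage 3; the defendant prevails.

defendant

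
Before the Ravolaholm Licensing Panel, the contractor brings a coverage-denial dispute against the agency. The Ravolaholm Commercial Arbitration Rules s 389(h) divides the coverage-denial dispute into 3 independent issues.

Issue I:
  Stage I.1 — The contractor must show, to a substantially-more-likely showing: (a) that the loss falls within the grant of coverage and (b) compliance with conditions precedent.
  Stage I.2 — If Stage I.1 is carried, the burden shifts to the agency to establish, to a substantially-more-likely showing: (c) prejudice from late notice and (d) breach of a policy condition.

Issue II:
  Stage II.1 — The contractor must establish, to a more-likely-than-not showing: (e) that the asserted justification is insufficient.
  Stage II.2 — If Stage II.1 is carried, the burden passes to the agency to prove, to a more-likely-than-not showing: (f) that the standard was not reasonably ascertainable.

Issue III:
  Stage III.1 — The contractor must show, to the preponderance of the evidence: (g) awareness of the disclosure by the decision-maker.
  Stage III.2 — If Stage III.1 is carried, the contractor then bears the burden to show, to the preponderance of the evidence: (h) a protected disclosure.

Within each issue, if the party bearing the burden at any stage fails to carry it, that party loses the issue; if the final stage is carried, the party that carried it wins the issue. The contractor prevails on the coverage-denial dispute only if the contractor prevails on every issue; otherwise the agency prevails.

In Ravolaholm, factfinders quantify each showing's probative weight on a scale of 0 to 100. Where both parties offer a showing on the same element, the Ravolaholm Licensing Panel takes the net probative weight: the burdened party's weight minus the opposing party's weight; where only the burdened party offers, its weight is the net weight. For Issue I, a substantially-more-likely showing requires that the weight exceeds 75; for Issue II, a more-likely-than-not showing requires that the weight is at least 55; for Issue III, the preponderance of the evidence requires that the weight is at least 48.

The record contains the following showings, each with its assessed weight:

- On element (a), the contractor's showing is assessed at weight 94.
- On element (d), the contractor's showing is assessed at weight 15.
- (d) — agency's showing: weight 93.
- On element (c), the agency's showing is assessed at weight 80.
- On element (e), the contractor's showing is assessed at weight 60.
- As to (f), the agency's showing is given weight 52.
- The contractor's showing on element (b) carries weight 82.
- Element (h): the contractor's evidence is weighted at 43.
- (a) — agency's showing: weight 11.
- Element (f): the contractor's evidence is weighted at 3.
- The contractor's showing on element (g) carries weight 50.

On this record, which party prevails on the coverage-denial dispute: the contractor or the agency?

— Issue I —
At Stage I.1 the contractor must meet a substantially-more-likely showing (weight exceeds 75): on (a) the weight is 94 less the opposing 11 gives net 83, > 75, so (a) meets the standard; on (b) the weight is 82, which does exceed 75, so (b) meets the standard.
  Stage I.1 carried; the burden shifts to the agency.
At Stage I.2 the agency must meet a substantially-more-likely showing (weight exceeds 75): on (c) the weight is 80, which does exceed 75, so (c) meets the standard; on (d) the weight is 93 less the opposing 15 gives net 78, > 75, so (d) meets the standard.
  The agency carries the last stage.
Every stage carried; the agency prevails on this issue.
— Issue II —
Stage II.1 (contractor, a more-likely-than-not showing, weight is at least 55): (e) 60 ≥ 55 — meets.
  Stage II.1 carried; the burden shifts to the agency.
Stage II.2 (agency, a more-likely-than-not showing, weight is at least 55): (f) net 52−3=49 < 55 — fails.
  Not every element is met, so the agency fails to carry Stage II.2.
So the contractor prevails on this issue.
— Issue III —
Stage III.1 (contractor, the preponderance of the evidence, weight is at least 48): (g) 50 ≥ 48 — meets.
  Stage III.1 is satisfied; the contractor continues to bear the burden.
Stage III.2 (contractor, the preponderance of the evidence, weight is at least 48): (h) 43 < 48 — fails.
  Not every element is met, so the contractor fails to carry Stage III.2.
The agency prevails on this issue.
Per-issue: Issue I → agency; Issue II → contractor; Issue III → agency. The contractor must prevail on every issue; overall, the agency prevails.

agency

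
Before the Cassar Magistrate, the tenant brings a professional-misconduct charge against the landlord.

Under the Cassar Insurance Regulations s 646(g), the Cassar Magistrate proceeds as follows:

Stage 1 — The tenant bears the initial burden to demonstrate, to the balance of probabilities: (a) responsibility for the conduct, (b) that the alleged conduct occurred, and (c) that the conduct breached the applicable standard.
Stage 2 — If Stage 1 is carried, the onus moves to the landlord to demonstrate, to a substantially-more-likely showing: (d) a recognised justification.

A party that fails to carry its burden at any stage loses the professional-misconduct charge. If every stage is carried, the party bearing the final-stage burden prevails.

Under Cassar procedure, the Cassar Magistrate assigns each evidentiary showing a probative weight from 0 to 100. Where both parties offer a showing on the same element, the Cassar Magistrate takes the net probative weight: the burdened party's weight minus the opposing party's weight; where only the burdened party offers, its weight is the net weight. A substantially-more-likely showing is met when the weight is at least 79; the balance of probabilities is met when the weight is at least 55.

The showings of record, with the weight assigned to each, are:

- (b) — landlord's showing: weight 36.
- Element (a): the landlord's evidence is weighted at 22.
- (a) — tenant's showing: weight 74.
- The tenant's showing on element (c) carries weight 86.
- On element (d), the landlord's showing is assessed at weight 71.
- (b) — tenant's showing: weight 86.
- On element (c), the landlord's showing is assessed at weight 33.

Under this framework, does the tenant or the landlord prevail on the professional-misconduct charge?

landlord

Stage 1 (tenant, the balance of probabilities, weight is at least 55): (a) net 74−22=52 < 55 — fails; (b) net 86−36=50 < 55 — fails; (c) net 86−33=53 < 55 — fails.
  Stage 1 not carried; the tenant fails its burden.
The landlord prevails.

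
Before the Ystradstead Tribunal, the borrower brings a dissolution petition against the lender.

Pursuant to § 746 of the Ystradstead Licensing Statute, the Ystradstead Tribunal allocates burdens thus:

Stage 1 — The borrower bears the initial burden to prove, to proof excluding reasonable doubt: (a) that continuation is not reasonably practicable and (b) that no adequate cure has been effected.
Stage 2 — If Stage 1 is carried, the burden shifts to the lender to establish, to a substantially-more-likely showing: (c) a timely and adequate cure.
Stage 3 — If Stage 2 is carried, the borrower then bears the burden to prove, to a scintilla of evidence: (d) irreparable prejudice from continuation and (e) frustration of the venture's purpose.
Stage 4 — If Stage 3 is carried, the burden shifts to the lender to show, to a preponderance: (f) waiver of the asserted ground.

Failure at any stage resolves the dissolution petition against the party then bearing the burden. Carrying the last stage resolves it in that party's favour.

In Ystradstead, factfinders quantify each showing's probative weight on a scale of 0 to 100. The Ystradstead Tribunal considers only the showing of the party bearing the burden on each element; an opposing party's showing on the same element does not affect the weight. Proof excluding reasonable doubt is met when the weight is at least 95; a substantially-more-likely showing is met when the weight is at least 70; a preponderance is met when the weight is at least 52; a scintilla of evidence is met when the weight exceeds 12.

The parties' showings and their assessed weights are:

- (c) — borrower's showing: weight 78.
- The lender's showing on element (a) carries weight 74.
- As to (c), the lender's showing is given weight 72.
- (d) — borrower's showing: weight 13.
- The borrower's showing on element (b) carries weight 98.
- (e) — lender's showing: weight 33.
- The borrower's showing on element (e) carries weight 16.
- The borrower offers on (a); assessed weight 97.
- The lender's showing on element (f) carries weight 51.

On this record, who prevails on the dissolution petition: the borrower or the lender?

Stage 1 (borrower, proof excluding reasonable doubt, weight is at least 95): (a) 97 (lender's 74 disregarded) ≥ 95 — meets; (b) 98 ≥ 95 — meets.
  All elements met. The burden passes to the lender.
Stage 2 (lender, a substantially-more-likely showing, weight is at least 70): (c) 72 (borrower's 78 disregarded) ≥ 70 — meets.
  Stage 2 carried; the burden shifts to the borrower.
Stage 3 (borrower, a scintilla of evidence, weight exceeds 12): (d) 13 > 12 — meets; (e) 16 (lender's 33 disregarded) > 12 — meets.
  Stage 3 is satisfied; the onus moves to the lender.
Stage 4 (lender, a preponderance, weight is at least 52): (f) 51 < 52 — fails.
  Not every element is met, so the lender fails to carry Stage 4.
The analysis ends at Stage 4; the borrower prevails.

borrower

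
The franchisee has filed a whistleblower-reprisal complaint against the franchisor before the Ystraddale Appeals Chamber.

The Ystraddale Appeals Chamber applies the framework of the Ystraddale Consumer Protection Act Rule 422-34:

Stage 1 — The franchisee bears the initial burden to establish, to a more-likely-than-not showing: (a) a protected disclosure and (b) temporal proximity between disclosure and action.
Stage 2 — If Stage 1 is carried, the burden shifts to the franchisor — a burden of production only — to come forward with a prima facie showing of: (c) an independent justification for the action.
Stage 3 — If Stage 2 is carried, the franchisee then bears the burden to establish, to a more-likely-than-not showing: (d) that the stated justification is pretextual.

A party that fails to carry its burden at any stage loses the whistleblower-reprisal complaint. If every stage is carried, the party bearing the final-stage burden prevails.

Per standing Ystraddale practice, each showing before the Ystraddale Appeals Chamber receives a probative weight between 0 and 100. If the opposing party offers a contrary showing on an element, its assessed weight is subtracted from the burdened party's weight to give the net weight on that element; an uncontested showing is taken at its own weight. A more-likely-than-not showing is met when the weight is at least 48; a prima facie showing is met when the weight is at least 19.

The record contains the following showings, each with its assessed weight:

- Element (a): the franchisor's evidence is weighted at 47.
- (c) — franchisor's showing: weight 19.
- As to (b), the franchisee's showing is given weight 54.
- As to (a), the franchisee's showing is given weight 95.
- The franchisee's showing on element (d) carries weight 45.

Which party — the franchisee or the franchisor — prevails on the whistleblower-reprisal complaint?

Stage 1 (franchisee, a more-likely-than-not showing, weight is at least 48): (a) net 95−47=48 ≥ 48 — meets; (b) 54 ≥ 48 — meets.
  All elements met. The burden passes to the franchisor.
Stage 2 (franchisor, a prima facie showing, weight is at least 19): (c) 19 ≥ 19 — meets.
  Stage 2 carried; the burden shifts to the franchisee.
Stage 3 (franchisee, a more-likely-than-not showing, weight is at least 48): (d) 45 < 48 — fails.
  The franchisee does not carry Stage 3.
The franchisor prevails.

franchisor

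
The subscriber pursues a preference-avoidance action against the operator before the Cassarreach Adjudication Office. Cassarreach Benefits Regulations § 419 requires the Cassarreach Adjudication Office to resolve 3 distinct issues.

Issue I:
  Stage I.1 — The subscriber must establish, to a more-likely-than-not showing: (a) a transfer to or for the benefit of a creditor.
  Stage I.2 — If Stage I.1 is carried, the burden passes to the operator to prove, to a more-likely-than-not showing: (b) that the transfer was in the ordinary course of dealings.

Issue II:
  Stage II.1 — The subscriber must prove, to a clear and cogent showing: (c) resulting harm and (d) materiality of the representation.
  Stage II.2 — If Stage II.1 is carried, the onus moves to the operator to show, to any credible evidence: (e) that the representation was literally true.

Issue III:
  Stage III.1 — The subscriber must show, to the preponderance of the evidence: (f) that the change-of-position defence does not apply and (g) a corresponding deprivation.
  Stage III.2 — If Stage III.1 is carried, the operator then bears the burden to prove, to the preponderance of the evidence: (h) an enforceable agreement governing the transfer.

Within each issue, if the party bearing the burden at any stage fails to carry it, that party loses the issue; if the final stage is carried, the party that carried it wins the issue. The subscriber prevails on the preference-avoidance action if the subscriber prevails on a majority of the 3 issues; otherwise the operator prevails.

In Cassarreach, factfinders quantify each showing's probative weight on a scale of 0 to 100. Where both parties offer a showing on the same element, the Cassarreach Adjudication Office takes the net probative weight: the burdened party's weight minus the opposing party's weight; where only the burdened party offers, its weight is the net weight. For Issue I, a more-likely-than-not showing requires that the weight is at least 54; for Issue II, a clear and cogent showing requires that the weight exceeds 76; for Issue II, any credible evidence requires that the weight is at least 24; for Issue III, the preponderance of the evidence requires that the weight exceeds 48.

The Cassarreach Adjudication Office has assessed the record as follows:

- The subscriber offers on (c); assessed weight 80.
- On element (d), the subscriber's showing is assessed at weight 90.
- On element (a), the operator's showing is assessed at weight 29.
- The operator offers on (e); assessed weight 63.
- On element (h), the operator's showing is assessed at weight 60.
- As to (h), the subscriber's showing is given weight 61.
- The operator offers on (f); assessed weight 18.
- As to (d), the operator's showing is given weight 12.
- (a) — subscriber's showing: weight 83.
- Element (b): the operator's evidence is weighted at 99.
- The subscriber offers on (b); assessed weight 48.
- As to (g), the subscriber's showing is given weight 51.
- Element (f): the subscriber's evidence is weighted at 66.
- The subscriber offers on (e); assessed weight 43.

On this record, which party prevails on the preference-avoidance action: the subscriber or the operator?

— Issue I —
Stage I.1 (subscriber, a more-likely-than-not showing, weight is at least 54): (a) net 83−29=54 ≥ 54 — meets.
  All elements met. The burden passes to the operator.
Stage I.2 (operator, a more-likely-than-not showing, weight is at least 54): (b) net 99−48=51 < 54 — fails.
  The operator does not carry Stage I.2.
The subscriber prevails on this issue.
— Issue II —
At Stage II.1 the subscriber must meet a clear and cogent showing (weight exceeds 76): on (c) the weight is 80, which does exceed 76, so (c) meets the standard; on (d) the weight is 90 less the opposing 12 gives net 78, > 76, so (d) meets the standard.
  Stage II.1 is satisfied; the onus moves to the operator.
At Stage II.2 the operator must meet any credible evidence (weight is at least 24): on (e) the weight is 63 less the opposing 43 gives net 20, which does not reach 24, so (e) does not meet the standard.
  The operator does not carry Stage II.2.
So the subscriber prevails on this issue.
— Issue III —
At Stage III.1 the subscriber must meet the preponderance of the evidence (weight exceeds 48): on (f) the weight is 66 less the opposing 18 gives net 48, ≤ 48, so (f) does not meet the standard; on (g) the weight is 51, which does exceed 48, so (g) meets the standard.
  The subscriber does not carry Stage III.1.
So the operator prevails on this issue.
Per-issue: Issue I → subscriber; Issue II → subscriber; Issue III → operator. The subscriber must prevail on a majority of issues; overall, the subscriber prevails.

subscriber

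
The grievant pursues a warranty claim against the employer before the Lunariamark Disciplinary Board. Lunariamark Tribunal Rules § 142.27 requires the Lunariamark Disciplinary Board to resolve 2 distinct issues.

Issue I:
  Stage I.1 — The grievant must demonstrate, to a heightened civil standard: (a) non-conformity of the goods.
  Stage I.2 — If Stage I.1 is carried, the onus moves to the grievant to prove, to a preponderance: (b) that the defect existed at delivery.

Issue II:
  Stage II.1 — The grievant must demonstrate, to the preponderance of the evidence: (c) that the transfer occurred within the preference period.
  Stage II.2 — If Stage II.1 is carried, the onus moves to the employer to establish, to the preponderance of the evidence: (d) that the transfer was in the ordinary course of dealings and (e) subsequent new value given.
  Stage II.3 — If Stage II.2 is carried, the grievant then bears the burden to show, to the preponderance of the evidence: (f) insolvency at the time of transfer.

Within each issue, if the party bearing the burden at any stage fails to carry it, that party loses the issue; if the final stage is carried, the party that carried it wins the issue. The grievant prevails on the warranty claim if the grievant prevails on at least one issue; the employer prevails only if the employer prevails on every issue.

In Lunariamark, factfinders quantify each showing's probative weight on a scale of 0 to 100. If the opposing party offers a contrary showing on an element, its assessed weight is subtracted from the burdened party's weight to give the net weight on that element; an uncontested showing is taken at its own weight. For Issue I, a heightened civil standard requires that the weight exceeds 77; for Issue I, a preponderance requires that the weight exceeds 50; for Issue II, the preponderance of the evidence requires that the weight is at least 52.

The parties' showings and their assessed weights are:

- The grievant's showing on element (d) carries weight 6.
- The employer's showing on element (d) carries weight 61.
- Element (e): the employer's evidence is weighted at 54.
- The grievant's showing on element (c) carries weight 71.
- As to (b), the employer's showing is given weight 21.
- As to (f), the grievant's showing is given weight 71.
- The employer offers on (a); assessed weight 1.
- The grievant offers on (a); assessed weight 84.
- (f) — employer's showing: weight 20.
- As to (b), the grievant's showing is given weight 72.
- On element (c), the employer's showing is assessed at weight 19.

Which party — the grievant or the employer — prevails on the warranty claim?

grievant

— Issue I —
At Stage I.1 the grievant must meet a heightened civil standard (weight exceeds 77): on (a) the weight is 84 less the opposing 1 gives net 83, > 77, so (a) meets the standard.
  All elements met. The grievant retains the burden for Stage I.2.
At Stage I.2 the grievant must meet a preponderance (weight exceeds 50): on (b) the weight is 72 less the opposing 21 gives net 51, which does exceed 50, so (b) meets the standard.
  Stage I.2 carried; the final stage is satisfied.
With every stage satisfied, the grievant prevails on this issue.
— Issue II —
Stage II.1 (grievant, the preponderance of the evidence, weight is at least 52): (c) net 71−19=52 ≥ 52 — meets.
  Stage II.1 carried; the burden shifts to the employer.
Stage II.2 (employer, the preponderance of the evidence, weight is at least 52): (d) net 61−6=55 ≥ 52 — meets; (e) 54 ≥ 52 — meets.
  All elements met. The burden passes to the grievant.
Stage II.3 (grievant, the preponderance of the evidence, weight is at least 52): (f) net 71−20=51 < 52 — fails.
  The grievant does not carry Stage II.3.
The analysis ends at Stage II.3; the employer prevails on this issue.
Per-issue: Issue I → grievant; Issue II → employer. The grievant must prevail on at least one issue; overall, the grievant prevails.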